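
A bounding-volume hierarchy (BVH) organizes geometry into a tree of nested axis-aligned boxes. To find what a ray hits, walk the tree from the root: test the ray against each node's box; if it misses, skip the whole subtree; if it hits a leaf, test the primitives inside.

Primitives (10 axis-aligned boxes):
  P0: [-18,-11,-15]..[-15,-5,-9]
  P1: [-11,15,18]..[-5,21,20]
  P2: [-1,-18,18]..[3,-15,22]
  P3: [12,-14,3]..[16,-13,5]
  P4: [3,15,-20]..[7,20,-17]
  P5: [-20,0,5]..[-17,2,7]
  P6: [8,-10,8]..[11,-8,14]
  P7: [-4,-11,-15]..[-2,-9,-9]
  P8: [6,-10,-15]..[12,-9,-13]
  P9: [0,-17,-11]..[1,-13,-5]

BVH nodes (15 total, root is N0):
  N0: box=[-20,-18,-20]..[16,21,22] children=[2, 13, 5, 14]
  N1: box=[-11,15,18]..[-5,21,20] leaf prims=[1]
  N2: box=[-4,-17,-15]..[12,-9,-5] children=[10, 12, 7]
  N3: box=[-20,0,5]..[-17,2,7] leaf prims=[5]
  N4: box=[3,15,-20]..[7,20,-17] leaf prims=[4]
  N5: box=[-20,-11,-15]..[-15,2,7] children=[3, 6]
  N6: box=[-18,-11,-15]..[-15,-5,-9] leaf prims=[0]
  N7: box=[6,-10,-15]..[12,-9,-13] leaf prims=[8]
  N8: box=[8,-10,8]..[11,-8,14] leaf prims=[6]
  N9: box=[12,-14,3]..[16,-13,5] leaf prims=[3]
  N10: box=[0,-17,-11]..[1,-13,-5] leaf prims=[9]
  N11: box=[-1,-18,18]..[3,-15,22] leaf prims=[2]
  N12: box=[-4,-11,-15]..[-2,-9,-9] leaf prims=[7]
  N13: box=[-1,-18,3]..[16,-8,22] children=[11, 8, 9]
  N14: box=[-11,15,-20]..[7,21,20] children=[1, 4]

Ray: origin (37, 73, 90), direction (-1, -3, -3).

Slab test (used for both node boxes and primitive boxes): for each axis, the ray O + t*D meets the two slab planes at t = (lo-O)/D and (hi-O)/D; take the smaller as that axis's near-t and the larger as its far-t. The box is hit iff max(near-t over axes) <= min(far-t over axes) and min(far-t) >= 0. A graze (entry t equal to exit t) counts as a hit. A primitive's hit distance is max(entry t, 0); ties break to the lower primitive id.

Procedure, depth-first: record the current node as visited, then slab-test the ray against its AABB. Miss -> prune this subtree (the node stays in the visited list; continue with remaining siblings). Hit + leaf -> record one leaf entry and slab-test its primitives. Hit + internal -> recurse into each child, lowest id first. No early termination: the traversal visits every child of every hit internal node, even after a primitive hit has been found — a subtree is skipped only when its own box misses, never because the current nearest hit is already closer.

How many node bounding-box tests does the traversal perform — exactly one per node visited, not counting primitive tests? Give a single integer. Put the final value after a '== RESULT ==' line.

Walk:
N0 x:[21,57] y:[52/3,91/3] z:[68/3,110/3] -> hit [68/3,91/3], descend [2, 5, 13, 14]
  N2 x:[25,41] y:[82/3,30] z:[95/3,35] -> miss, prune
  N5 x:[52,57] y:[71/3,28] z:[83/3,35] -> miss, prune
  N13 x:[21,38] y:[27,91/3] z:[68/3,29] -> hit [27,29], descend [8, 9, 11]
    N8 x:[26,29] y:[27,83/3] z:[76/3,82/3] -> hit [27,82/3] leaf, test {P6@t=27}
    N9 x:[21,25] y:[86/3,29] z:[85/3,29] -> miss, prune
    N11 x:[34,38] y:[88/3,91/3] z:[68/3,24] -> miss, prune
  N14 x:[30,48] y:[52/3,58/3] z:[70/3,110/3] -> miss, prune

Visited [0, 2, 5, 13, 8, 9, 11, 14]. Tests: 8 box, 1 leaf. Nearest: P6.

== RESULT ==
8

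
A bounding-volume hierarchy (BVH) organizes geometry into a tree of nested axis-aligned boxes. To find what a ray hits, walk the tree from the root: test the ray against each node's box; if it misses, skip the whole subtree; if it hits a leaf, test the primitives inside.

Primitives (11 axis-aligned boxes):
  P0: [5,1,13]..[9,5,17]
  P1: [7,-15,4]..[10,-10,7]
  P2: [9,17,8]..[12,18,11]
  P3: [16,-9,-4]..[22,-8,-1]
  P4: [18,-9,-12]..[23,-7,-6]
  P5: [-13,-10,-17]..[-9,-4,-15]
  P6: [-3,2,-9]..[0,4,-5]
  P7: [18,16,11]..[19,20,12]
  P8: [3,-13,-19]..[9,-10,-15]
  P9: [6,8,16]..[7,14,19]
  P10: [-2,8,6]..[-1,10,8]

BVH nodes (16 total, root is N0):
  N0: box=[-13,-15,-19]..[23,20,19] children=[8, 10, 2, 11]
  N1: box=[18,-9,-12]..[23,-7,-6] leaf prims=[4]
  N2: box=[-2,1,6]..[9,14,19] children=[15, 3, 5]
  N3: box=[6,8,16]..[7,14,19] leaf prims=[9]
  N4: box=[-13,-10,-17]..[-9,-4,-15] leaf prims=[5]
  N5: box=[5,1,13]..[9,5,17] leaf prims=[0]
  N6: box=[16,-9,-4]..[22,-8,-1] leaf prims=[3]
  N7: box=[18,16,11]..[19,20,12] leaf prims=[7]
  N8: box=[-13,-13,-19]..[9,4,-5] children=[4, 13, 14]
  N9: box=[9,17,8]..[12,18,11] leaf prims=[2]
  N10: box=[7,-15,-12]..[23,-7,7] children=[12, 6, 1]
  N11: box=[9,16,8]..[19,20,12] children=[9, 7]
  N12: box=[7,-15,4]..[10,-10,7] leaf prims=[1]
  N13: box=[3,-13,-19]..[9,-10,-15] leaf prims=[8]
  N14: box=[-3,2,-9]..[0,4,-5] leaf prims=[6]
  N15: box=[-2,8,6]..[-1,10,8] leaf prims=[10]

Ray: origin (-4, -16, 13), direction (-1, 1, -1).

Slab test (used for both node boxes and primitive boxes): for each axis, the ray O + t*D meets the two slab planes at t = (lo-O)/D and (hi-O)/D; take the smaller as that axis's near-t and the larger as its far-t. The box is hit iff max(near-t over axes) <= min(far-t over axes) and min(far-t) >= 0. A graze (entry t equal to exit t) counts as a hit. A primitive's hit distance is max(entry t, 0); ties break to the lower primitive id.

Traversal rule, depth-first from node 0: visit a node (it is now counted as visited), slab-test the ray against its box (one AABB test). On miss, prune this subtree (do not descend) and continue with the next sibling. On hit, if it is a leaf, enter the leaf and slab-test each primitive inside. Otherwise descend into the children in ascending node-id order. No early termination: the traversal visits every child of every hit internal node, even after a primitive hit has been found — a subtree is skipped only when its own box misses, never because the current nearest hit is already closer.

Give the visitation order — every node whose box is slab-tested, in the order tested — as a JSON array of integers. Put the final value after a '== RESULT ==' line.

Traverse from the root:
N0 x:[-27,9] y:[1,36] z:[-6,32] -> hit [1,9], descend [2, 8, 10, 11]
  N2 x:[-13,-2] y:[17,30] z:[-6,7] -> miss, prune
  N8 x:[-13,9] y:[3,20] z:[18,32] -> miss, prune
  N10 x:[-27,-11] y:[1,9] z:[6,25] -> miss, prune
  N11 x:[-23,-13] y:[32,36] z:[1,5] -> miss, prune

Summary -> nodes [0, 2, 8, 10, 11]; box-tests=5; leaf-entries=0; first=miss

== RESULT ==
[0, 2, 8, 10, 11]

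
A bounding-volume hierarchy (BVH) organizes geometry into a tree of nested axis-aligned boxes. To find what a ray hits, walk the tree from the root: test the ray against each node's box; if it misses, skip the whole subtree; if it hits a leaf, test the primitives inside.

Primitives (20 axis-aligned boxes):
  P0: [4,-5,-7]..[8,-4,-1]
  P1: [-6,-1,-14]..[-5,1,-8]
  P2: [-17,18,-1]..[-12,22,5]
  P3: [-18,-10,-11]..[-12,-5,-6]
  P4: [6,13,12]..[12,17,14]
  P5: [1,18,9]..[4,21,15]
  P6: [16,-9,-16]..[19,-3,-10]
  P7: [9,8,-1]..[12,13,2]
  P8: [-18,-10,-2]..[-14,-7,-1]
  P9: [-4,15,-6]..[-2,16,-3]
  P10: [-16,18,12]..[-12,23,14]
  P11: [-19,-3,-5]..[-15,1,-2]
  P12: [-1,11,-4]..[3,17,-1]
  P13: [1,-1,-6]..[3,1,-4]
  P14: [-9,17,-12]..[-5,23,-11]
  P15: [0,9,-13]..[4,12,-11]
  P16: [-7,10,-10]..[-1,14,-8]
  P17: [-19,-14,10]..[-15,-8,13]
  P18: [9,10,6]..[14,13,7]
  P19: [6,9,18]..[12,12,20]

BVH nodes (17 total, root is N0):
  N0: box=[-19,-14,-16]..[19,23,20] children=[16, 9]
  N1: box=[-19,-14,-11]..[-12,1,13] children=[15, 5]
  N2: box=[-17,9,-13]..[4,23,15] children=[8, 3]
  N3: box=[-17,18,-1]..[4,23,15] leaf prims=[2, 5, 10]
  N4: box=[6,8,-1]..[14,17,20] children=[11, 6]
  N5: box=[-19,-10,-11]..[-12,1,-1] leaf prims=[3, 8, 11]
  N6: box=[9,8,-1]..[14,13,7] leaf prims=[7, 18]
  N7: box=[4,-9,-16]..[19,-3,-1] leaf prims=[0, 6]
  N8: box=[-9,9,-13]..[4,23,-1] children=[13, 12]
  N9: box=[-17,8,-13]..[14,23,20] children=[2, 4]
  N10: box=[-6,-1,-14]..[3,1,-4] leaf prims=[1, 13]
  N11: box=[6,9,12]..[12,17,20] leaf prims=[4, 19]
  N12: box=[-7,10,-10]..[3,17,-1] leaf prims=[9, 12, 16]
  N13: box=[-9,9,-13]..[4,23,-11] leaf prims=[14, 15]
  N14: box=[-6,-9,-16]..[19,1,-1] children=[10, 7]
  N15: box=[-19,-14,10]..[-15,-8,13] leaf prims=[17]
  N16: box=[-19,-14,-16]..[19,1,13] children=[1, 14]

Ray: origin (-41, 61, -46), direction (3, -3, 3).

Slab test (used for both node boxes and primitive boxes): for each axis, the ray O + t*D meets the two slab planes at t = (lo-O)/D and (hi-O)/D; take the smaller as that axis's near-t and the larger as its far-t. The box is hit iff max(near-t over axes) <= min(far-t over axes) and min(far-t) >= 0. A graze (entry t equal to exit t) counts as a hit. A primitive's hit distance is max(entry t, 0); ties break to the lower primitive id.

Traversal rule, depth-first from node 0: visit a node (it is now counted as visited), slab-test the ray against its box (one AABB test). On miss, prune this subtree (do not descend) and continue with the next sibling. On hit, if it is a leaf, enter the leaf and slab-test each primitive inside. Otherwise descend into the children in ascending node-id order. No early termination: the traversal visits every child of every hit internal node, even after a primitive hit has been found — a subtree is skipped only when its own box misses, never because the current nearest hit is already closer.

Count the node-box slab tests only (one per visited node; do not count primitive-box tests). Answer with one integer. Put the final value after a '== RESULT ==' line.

Trace the traversal:
N0 x:[22/3,20] y:[38/3,25] z:[10,22] -> hit [38/3,20], descend [9, 16]
  N9 x:[8,55/3] y:[38/3,53/3] z:[11,22] -> hit [38/3,53/3], descend [2, 4]
    N2 x:[8,15] y:[38/3,52/3] z:[11,61/3] -> hit [38/3,15], descend [3, 8]
      N3 x:[8,15] y:[38/3,43/3] z:[15,61/3] -> miss, prune
      N8 x:[32/3,15] y:[38/3,52/3] z:[11,15] -> hit [38/3,15], descend [12, 13]
        N12 x:[34/3,44/3] y:[44/3,17] z:[12,15] -> hit [44/3,44/3] leaf, test {P9(miss), P12@t=44/3, P16(miss)}
        N13 x:[32/3,15] y:[38/3,52/3] z:[11,35/3] -> miss, prune
    N4 x:[47/3,55/3] y:[44/3,53/3] z:[15,22] -> hit [47/3,53/3], descend [6, 11]
      N6 x:[50/3,55/3] y:[16,53/3] z:[15,53/3] -> hit [50/3,53/3] leaf, test {P7(miss), P18(miss)}
      N11 x:[47/3,53/3] y:[44/3,52/3] z:[58/3,22] -> miss, prune
  N16 x:[22/3,20] y:[20,25] z:[10,59/3] -> miss, prune

Summary -> nodes [0, 9, 2, 3, 8, 12, 13, 4, 6, 11, 16]; box-tests=11; leaf-entries=2; first=P12

== RESULT ==
11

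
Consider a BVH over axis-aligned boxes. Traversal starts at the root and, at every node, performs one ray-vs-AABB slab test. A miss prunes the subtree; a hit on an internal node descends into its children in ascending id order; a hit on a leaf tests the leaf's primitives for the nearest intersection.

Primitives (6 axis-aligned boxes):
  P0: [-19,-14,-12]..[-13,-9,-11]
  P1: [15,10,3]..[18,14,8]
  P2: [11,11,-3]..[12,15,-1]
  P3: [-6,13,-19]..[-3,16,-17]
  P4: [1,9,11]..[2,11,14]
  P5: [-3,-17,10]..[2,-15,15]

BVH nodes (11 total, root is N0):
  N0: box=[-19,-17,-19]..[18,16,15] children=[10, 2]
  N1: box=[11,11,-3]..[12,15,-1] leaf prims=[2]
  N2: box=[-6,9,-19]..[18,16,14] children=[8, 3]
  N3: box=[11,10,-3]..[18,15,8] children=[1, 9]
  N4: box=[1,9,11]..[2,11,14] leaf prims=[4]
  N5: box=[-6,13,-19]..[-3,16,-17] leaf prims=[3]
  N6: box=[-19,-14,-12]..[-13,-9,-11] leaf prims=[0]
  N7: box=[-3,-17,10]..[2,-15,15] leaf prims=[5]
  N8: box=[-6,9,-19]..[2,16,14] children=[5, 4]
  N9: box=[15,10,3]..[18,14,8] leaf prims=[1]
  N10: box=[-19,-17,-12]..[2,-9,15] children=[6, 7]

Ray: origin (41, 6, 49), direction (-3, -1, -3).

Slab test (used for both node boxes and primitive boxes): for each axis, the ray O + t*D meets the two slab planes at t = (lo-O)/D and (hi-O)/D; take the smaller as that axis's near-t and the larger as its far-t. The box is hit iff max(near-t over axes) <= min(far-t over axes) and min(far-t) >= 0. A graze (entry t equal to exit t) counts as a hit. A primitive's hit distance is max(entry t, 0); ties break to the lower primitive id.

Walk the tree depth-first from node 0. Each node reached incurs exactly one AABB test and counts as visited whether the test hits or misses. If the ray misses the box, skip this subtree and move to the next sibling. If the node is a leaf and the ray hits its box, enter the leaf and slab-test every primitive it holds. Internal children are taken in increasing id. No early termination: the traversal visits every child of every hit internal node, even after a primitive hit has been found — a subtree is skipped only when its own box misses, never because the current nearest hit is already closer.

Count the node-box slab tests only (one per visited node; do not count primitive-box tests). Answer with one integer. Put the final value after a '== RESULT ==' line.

Walk:
N0 x:[23/3,20] y:[-10,23] z:[34/3,68/3] -> hit [34/3,20], descend [2, 10]
  N2 x:[23/3,47/3] y:[-10,-3] z:[35/3,68/3] -> miss, prune
  N10 x:[13,20] y:[15,23] z:[34/3,61/3] -> hit [15,20], descend [6, 7]
    N6 x:[18,20] y:[15,20] z:[20,61/3] -> hit [20,20] leaf, test {P0@t=20}
    N7 x:[13,44/3] y:[21,23] z:[34/3,13] -> miss, prune

order=[0, 2, 10, 6, 7]  |boxes|=5  |leaves|=1  hit=P0

== RESULT ==
5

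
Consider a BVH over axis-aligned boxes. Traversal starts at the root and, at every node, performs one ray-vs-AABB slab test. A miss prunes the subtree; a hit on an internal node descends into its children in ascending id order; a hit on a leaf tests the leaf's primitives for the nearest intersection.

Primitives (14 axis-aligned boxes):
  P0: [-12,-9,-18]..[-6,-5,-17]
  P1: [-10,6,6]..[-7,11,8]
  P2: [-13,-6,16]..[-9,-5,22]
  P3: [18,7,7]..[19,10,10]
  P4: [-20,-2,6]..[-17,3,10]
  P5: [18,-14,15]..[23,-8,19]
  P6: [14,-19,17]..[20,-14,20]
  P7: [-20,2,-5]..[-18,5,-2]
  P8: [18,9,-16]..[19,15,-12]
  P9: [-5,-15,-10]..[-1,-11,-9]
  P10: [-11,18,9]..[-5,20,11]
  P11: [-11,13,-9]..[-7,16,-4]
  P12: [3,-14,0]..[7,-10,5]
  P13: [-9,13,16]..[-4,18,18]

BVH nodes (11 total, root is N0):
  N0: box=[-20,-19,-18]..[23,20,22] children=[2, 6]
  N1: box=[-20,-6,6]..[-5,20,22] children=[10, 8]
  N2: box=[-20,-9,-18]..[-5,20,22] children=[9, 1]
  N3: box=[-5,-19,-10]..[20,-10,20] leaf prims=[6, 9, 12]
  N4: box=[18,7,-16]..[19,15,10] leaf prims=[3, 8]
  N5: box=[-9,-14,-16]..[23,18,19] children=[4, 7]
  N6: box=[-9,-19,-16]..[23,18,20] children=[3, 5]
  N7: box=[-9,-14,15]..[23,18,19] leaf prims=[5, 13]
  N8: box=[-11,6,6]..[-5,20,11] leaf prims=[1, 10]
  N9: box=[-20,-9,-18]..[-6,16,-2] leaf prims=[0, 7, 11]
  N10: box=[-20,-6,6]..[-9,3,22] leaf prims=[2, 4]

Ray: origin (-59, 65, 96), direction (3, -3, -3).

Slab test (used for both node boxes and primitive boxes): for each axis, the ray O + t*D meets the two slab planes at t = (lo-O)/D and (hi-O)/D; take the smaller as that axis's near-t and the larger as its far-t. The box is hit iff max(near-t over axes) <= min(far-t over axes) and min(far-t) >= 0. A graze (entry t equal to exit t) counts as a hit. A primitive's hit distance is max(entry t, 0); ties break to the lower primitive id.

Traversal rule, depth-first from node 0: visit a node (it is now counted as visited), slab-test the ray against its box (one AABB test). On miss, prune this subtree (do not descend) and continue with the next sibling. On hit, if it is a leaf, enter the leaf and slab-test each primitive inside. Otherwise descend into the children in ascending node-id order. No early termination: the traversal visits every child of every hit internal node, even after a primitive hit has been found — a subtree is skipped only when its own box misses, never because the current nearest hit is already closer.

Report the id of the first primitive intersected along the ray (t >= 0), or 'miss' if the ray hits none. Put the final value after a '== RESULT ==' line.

Traverse from the root:
N0 x:[13,82/3] y:[15,28] z:[74/3,38] -> hit [74/3,82/3], descend [2, 6]
  N2 x:[13,18] y:[15,74/3] z:[74/3,38] -> miss, prune
  N6 x:[50/3,82/3] y:[47/3,28] z:[76/3,112/3] -> hit [76/3,82/3], descend [3, 5]
    N3 x:[18,79/3] y:[25,28] z:[76/3,106/3] -> hit [76/3,79/3] leaf, test {P6@t=79/3, P9(miss), P12(miss)}
    N5 x:[50/3,82/3] y:[47/3,79/3] z:[77/3,112/3] -> hit [77/3,79/3], descend [4, 7]
      N4 x:[77/3,26] y:[50/3,58/3] z:[86/3,112/3] -> miss, prune
      N7 x:[50/3,82/3] y:[47/3,79/3] z:[77/3,27] -> hit [77/3,79/3] leaf, test {P5@t=77/3, P13(miss)}

Summary -> nodes [0, 2, 6, 3, 5, 4, 7]; box-tests=7; leaf-entries=2; first=P5

== RESULT ==
5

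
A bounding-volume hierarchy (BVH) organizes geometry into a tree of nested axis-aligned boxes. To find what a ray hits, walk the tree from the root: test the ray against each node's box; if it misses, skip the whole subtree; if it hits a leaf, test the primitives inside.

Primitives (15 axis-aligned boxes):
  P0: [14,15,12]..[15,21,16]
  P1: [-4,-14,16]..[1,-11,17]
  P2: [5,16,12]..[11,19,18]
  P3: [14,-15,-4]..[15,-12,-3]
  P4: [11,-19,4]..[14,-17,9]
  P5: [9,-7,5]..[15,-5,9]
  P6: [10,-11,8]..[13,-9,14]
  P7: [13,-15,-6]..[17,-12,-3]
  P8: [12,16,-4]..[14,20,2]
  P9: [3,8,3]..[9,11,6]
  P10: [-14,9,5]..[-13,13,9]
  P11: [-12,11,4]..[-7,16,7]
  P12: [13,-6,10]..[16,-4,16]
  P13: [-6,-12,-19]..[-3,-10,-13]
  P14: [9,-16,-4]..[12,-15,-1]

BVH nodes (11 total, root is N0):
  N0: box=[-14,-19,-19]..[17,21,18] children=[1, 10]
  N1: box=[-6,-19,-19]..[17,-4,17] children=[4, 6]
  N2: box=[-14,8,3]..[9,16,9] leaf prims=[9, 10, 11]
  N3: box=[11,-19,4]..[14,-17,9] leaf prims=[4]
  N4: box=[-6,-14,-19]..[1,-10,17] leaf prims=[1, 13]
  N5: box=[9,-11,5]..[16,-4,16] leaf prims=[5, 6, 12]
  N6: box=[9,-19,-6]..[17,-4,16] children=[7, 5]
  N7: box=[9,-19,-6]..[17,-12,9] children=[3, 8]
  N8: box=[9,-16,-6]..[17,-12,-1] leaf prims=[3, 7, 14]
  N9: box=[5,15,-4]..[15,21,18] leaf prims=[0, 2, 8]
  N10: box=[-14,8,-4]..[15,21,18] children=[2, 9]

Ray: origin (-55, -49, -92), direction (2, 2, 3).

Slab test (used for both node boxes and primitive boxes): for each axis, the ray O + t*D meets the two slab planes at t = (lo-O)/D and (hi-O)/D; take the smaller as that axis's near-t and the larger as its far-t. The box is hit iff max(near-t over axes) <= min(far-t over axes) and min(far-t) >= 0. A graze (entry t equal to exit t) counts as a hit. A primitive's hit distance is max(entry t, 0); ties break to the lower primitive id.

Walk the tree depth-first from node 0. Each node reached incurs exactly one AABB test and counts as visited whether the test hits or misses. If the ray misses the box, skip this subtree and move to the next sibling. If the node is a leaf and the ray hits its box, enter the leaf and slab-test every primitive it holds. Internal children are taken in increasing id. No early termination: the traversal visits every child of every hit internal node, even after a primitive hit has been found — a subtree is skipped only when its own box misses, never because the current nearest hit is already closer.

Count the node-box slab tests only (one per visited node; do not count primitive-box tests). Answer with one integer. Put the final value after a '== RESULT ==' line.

Traverse from the root:
N0 x:[41/2,36] y:[15,35] z:[73/3,110/3] -> hit [73/3,35], descend [1, 10]
  N1 x:[49/2,36] y:[15,45/2] z:[73/3,109/3] -> miss, prune
  N10 x:[41/2,35] y:[57/2,35] z:[88/3,110/3] -> hit [88/3,35], descend [2, 9]
    N2 x:[41/2,32] y:[57/2,65/2] z:[95/3,101/3] -> hit [95/3,32] leaf, test {P9(miss), P10(miss), P11(miss)}
    N9 x:[30,35] y:[32,35] z:[88/3,110/3] -> hit [32,35] leaf, test {P0@t=104/3, P2(miss), P8(miss)}

order=[0, 1, 10, 2, 9]  |boxes|=5  |leaves|=2  hit=P0

== RESULT ==
5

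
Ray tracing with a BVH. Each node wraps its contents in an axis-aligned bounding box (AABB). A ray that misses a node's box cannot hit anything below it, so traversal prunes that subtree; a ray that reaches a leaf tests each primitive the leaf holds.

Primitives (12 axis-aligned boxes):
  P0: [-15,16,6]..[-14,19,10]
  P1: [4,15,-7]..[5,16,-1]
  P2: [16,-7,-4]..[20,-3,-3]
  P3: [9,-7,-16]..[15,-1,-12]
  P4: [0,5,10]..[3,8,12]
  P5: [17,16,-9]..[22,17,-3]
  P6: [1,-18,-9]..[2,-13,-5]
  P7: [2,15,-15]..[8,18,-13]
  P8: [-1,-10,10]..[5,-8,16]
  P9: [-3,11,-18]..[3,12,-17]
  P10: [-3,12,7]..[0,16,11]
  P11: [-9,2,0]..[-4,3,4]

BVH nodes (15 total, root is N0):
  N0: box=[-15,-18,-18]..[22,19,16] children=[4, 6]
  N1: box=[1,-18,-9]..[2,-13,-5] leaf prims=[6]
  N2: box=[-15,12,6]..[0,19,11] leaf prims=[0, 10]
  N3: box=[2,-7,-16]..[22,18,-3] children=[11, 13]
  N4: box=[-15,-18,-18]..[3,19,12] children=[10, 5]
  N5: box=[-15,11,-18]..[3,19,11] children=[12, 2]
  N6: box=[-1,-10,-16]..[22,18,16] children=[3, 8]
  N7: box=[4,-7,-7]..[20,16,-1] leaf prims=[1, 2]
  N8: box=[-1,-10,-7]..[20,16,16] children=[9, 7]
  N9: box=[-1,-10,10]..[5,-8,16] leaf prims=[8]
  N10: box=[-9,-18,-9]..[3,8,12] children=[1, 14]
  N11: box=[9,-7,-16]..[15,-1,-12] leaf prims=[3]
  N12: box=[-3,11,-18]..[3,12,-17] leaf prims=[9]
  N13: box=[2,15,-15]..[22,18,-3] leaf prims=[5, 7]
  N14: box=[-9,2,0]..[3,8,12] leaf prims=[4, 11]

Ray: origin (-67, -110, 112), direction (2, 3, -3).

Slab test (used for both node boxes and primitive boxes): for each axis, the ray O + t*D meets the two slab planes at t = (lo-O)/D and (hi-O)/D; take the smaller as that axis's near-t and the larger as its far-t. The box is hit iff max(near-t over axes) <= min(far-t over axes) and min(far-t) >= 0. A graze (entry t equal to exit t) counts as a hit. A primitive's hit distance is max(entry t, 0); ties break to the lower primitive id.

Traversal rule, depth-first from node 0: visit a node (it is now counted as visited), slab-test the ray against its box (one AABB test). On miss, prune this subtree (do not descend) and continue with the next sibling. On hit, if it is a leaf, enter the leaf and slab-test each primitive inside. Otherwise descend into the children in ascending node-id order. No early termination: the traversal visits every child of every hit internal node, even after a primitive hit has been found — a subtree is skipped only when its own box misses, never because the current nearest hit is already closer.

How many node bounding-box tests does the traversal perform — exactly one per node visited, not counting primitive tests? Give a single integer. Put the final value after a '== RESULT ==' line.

Traverse from the root:
N0 x:[26,89/2] y:[92/3,43] z:[32,130/3] -> hit [32,43], descend [4, 6]
  N4 x:[26,35] y:[92/3,43] z:[100/3,130/3] -> hit [100/3,35], descend [5, 10]
    N5 x:[26,35] y:[121/3,43] z:[101/3,130/3] -> miss, prune
    N10 x:[29,35] y:[92/3,118/3] z:[100/3,121/3] -> hit [100/3,35], descend [1, 14]
      N1 x:[34,69/2] y:[92/3,97/3] z:[39,121/3] -> miss, prune
      N14 x:[29,35] y:[112/3,118/3] z:[100/3,112/3] -> miss, prune
  N6 x:[33,89/2] y:[100/3,128/3] z:[32,128/3] -> hit [100/3,128/3], descend [3, 8]
    N3 x:[69/2,89/2] y:[103/3,128/3] z:[115/3,128/3] -> hit [115/3,128/3], descend [11, 13]
      N11 x:[38,41] y:[103/3,109/3] z:[124/3,128/3] -> miss, prune
      N13 x:[69/2,89/2] y:[125/3,128/3] z:[115/3,127/3] -> hit [125/3,127/3] leaf, test {P5(miss), P7(miss)}
    N8 x:[33,87/2] y:[100/3,42] z:[32,119/3] -> hit [100/3,119/3], descend [7, 9]
      N7 x:[71/2,87/2] y:[103/3,42] z:[113/3,119/3] -> hit [113/3,119/3] leaf, test {P1(miss), P2(miss)}
      N9 x:[33,36] y:[100/3,34] z:[32,34] -> hit [100/3,34] leaf, test {P8@t=100/3}

order=[0, 4, 5, 10, 1, 14, 6, 3, 11, 13, 8, 7, 9]  |boxes|=13  |leaves|=3  hit=P8

== RESULT ==
13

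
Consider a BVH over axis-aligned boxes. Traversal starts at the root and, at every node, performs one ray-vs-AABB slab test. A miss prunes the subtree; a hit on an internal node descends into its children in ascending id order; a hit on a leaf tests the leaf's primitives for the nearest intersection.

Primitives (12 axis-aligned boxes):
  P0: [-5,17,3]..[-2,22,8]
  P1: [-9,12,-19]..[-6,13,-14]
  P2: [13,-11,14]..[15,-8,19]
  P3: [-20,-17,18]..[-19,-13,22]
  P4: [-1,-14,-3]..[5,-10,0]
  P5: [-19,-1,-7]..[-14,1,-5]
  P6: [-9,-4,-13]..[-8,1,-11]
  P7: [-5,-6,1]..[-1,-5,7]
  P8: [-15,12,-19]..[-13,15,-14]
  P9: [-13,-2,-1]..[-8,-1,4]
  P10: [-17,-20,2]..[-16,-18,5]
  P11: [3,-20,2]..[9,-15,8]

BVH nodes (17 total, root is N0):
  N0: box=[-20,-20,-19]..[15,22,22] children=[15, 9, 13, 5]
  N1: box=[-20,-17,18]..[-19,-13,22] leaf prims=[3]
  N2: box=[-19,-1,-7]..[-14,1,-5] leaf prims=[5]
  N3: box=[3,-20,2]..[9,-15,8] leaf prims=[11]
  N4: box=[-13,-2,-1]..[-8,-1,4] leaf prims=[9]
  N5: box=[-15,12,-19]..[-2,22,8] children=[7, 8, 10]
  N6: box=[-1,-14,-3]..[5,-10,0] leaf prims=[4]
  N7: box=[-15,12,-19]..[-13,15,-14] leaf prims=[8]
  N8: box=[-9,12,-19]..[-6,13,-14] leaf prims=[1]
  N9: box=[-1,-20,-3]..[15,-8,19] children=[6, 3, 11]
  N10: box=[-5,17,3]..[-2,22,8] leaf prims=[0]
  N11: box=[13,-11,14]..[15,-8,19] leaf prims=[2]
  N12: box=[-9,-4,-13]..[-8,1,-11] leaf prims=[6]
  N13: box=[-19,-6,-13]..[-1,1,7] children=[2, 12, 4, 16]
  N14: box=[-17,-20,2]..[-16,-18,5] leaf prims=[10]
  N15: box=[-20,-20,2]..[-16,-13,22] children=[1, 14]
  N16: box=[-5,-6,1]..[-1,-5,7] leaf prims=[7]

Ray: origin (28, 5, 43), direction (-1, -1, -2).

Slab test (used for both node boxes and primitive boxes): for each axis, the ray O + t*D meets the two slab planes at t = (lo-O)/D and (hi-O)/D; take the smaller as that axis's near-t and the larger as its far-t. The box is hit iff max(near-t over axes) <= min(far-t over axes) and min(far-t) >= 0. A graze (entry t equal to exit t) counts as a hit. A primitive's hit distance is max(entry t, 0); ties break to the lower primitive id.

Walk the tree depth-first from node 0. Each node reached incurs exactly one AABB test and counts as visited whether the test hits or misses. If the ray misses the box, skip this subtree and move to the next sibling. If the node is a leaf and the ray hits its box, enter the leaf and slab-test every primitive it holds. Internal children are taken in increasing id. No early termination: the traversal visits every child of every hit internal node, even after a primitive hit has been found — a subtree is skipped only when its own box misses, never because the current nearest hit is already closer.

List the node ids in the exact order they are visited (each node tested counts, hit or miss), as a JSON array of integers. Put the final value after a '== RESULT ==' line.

Trace the traversal:
N0 x:[13,48] y:[-17,25] z:[21/2,31] -> hit [13,25], descend [5, 9, 13, 15]
  N5 x:[30,43] y:[-17,-7] z:[35/2,31] -> miss, prune
  N9 x:[13,29] y:[13,25] z:[12,23] -> hit [13,23], descend [3, 6, 11]
    N3 x:[19,25] y:[20,25] z:[35/2,41/2] -> hit [20,41/2] leaf, test {P11@t=20}
    N6 x:[23,29] y:[15,19] z:[43/2,23] -> miss, prune
    N11 x:[13,15] y:[13,16] z:[12,29/2] -> hit [13,29/2] leaf, test {P2@t=13}
  N13 x:[29,47] y:[4,11] z:[18,28] -> miss, prune
  N15 x:[44,48] y:[18,25] z:[21/2,41/2] -> miss, prune

8 AABB tests over nodes [0, 5, 9, 3, 6, 11, 13, 15]; 2 leaves entered; closest P2.

== RESULT ==
[0, 5, 9, 3, 6, 11, 13, 15]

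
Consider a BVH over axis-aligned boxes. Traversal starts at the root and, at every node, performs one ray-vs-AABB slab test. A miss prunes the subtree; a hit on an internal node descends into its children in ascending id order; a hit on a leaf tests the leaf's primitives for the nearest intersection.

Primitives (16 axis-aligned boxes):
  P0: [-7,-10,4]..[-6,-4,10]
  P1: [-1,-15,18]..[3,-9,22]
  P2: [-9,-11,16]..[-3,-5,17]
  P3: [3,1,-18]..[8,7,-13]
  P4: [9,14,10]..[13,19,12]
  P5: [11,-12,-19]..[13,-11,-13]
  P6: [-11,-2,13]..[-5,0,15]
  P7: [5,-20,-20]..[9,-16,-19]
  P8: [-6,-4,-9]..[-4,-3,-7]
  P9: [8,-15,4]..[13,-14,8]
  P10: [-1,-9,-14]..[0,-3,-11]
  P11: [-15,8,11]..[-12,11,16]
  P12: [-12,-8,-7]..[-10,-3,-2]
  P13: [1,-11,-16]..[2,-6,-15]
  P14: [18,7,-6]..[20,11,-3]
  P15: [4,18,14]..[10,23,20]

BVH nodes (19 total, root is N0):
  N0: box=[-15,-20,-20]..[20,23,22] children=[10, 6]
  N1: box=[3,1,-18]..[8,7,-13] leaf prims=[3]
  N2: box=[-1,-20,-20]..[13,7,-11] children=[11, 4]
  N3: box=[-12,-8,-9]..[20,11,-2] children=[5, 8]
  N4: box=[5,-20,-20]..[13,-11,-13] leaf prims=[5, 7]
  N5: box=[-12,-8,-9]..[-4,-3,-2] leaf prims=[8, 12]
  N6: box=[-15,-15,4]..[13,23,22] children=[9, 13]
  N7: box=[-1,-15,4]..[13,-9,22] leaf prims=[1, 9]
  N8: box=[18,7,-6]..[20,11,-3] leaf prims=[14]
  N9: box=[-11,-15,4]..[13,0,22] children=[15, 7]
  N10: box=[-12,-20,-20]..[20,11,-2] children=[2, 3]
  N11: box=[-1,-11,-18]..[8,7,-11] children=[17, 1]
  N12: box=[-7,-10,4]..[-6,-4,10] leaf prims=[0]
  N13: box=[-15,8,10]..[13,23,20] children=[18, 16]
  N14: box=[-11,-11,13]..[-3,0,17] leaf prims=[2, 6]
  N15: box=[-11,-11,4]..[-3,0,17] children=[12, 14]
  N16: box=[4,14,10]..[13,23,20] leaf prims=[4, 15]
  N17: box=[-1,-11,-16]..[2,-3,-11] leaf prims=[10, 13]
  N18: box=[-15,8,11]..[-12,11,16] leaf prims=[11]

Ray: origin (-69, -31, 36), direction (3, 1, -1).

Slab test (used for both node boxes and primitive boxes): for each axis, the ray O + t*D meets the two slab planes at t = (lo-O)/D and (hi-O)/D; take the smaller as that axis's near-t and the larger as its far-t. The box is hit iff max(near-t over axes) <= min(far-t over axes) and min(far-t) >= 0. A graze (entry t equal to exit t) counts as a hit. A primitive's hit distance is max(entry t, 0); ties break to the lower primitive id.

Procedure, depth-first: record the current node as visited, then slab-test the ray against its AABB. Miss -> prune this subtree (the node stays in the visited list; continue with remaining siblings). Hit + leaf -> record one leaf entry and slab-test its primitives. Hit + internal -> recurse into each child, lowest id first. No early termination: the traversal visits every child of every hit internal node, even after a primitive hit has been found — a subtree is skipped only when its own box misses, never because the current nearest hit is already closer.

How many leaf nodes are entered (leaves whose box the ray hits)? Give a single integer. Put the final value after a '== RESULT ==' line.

Walk:
N0 x:[18,89/3] y:[11,54] z:[14,56] -> hit [18,89/3], descend [6, 10]
  N6 x:[18,82/3] y:[16,54] z:[14,32] -> hit [18,82/3], descend [9, 13]
    N9 x:[58/3,82/3] y:[16,31] z:[14,32] -> hit [58/3,82/3], descend [7, 15]
      N7 x:[68/3,82/3] y:[16,22] z:[14,32] -> miss, prune
      N15 x:[58/3,22] y:[20,31] z:[19,32] -> hit [20,22], descend [12, 14]
        N12 x:[62/3,21] y:[21,27] z:[26,32] -> miss, prune
        N14 x:[58/3,22] y:[20,31] z:[19,23] -> hit [20,22] leaf, test {P2@t=20, P6(miss)}
    N13 x:[18,82/3] y:[39,54] z:[16,26] -> miss, prune
  N10 x:[19,89/3] y:[11,42] z:[38,56] -> miss, prune

order=[0, 6, 9, 7, 15, 12, 14, 13, 10]  |boxes|=9  |leaves|=1  hit=P2

== RESULT ==
1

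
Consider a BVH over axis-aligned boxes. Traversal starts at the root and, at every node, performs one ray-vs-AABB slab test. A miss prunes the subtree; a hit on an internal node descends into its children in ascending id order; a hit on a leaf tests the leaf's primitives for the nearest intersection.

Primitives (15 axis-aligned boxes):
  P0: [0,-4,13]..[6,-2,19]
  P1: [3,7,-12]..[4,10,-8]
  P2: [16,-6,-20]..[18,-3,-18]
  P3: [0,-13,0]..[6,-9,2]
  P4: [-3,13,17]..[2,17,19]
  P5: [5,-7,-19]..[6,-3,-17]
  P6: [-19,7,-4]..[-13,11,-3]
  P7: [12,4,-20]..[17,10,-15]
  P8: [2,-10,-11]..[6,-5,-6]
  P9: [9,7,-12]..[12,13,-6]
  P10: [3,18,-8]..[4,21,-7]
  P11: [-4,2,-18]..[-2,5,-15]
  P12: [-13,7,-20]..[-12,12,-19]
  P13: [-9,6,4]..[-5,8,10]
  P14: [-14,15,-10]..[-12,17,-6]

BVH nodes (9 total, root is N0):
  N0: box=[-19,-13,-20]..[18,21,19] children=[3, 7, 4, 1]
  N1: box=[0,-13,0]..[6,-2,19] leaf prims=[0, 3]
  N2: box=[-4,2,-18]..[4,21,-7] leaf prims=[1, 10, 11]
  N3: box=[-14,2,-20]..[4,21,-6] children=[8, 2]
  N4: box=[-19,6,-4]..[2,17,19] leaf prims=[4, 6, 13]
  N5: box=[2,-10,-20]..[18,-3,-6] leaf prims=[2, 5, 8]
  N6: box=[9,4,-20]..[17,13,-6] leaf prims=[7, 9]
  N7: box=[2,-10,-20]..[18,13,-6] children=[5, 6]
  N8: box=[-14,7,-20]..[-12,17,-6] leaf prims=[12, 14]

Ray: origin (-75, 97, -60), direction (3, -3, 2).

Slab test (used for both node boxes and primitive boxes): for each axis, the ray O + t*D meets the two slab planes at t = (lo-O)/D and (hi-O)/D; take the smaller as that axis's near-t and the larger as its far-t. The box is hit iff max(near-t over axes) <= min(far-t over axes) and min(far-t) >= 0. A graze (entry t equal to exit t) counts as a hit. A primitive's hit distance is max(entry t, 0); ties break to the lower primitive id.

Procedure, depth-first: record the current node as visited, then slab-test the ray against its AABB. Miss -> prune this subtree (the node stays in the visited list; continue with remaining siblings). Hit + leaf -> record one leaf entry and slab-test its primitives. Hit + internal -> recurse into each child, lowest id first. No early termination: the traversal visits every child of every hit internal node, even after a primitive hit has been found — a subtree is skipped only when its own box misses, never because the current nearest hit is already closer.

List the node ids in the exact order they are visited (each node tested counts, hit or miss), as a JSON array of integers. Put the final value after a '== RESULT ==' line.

Traverse from the root:
N0 x:[56/3,31] y:[76/3,110/3] z:[20,79/2] -> hit [76/3,31], descend [1, 3, 4, 7]
  N1 x:[25,27] y:[33,110/3] z:[30,79/2] -> miss, prune
  N3 x:[61/3,79/3] y:[76/3,95/3] z:[20,27] -> hit [76/3,79/3], descend [2, 8]
    N2 x:[71/3,79/3] y:[76/3,95/3] z:[21,53/2] -> hit [76/3,79/3] leaf, test {P1(miss), P10@t=26, P11(miss)}
    N8 x:[61/3,21] y:[80/3,30] z:[20,27] -> miss, prune
  N4 x:[56/3,77/3] y:[80/3,91/3] z:[28,79/2] -> miss, prune
  N7 x:[77/3,31] y:[28,107/3] z:[20,27] -> miss, prune

7 AABB tests over nodes [0, 1, 3, 2, 8, 4, 7]; 1 leaf entered; closest P10.

== RESULT ==
[0, 1, 3, 2, 8, 4, 7]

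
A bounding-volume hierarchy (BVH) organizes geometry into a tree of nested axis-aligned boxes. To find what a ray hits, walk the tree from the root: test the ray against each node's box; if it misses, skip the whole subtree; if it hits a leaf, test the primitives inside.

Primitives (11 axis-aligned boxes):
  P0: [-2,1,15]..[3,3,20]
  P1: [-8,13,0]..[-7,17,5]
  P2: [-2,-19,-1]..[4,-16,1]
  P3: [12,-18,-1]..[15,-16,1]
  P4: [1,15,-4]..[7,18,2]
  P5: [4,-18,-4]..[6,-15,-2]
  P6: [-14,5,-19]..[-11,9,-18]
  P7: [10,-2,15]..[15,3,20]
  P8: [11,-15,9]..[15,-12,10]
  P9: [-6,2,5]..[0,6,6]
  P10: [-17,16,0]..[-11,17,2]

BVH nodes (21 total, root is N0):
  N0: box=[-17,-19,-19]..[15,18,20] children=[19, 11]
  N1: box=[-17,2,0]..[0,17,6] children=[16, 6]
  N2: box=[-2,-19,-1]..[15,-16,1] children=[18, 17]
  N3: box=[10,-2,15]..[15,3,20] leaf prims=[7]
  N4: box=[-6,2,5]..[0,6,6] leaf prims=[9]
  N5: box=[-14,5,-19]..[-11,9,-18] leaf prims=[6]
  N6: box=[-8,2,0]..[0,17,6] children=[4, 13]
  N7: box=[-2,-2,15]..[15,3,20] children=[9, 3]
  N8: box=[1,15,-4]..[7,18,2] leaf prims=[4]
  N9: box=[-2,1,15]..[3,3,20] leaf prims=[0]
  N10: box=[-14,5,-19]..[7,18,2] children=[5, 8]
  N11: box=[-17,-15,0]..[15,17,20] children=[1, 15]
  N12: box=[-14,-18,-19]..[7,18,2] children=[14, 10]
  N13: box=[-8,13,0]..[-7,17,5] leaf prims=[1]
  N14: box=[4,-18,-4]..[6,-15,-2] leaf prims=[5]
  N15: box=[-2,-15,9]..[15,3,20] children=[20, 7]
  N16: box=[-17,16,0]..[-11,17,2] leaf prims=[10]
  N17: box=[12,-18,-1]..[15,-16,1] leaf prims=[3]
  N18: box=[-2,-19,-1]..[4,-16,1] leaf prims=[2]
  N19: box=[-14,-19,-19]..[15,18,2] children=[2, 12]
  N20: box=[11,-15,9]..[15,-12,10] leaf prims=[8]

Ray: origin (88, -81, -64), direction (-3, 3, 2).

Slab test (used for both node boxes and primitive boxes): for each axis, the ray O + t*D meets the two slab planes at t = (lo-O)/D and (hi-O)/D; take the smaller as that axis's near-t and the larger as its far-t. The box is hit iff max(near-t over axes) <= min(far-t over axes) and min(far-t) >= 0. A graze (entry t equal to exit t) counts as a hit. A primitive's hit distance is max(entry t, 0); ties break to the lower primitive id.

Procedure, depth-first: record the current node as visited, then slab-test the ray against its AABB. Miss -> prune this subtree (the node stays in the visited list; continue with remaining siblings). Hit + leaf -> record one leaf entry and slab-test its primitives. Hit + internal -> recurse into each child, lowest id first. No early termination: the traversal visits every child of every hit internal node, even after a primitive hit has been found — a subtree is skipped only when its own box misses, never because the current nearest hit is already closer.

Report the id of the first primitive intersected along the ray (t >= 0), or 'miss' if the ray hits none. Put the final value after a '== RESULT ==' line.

Trace the traversal:
N0 x:[73/3,35] y:[62/3,33] z:[45/2,42] -> hit [73/3,33], descend [11, 19]
  N11 x:[73/3,35] y:[22,98/3] z:[32,42] -> hit [32,98/3], descend [1, 15]
    N1 x:[88/3,35] y:[83/3,98/3] z:[32,35] -> hit [32,98/3], descend [6, 16]
      N6 x:[88/3,32] y:[83/3,98/3] z:[32,35] -> hit [32,32], descend [4, 13]
        N4 x:[88/3,94/3] y:[83/3,29] z:[69/2,35] -> miss, prune
        N13 x:[95/3,32] y:[94/3,98/3] z:[32,69/2] -> hit [32,32] leaf, test {P1@t=32}
      N16 x:[33,35] y:[97/3,98/3] z:[32,33] -> miss, prune
    N15 x:[73/3,30] y:[22,28] z:[73/2,42] -> miss, prune
  N19 x:[73/3,34] y:[62/3,33] z:[45/2,33] -> hit [73/3,33], descend [2, 12]
    N2 x:[73/3,30] y:[62/3,65/3] z:[63/2,65/2] -> miss, prune
    N12 x:[27,34] y:[21,33] z:[45/2,33] -> hit [27,33], descend [10, 14]
      N10 x:[27,34] y:[86/3,33] z:[45/2,33] -> hit [86/3,33], descend [5, 8]
        N5 x:[33,34] y:[86/3,30] z:[45/2,23] -> miss, prune
        N8 x:[27,29] y:[32,33] z:[30,33] -> miss, prune
      N14 x:[82/3,28] y:[21,22] z:[30,31] -> miss, prune

Summary -> nodes [0, 11, 1, 6, 4, 13, 16, 15, 19, 2, 12, 10, 5, 8, 14]; box-tests=15; leaf-entries=1; first=P1

== RESULT ==
1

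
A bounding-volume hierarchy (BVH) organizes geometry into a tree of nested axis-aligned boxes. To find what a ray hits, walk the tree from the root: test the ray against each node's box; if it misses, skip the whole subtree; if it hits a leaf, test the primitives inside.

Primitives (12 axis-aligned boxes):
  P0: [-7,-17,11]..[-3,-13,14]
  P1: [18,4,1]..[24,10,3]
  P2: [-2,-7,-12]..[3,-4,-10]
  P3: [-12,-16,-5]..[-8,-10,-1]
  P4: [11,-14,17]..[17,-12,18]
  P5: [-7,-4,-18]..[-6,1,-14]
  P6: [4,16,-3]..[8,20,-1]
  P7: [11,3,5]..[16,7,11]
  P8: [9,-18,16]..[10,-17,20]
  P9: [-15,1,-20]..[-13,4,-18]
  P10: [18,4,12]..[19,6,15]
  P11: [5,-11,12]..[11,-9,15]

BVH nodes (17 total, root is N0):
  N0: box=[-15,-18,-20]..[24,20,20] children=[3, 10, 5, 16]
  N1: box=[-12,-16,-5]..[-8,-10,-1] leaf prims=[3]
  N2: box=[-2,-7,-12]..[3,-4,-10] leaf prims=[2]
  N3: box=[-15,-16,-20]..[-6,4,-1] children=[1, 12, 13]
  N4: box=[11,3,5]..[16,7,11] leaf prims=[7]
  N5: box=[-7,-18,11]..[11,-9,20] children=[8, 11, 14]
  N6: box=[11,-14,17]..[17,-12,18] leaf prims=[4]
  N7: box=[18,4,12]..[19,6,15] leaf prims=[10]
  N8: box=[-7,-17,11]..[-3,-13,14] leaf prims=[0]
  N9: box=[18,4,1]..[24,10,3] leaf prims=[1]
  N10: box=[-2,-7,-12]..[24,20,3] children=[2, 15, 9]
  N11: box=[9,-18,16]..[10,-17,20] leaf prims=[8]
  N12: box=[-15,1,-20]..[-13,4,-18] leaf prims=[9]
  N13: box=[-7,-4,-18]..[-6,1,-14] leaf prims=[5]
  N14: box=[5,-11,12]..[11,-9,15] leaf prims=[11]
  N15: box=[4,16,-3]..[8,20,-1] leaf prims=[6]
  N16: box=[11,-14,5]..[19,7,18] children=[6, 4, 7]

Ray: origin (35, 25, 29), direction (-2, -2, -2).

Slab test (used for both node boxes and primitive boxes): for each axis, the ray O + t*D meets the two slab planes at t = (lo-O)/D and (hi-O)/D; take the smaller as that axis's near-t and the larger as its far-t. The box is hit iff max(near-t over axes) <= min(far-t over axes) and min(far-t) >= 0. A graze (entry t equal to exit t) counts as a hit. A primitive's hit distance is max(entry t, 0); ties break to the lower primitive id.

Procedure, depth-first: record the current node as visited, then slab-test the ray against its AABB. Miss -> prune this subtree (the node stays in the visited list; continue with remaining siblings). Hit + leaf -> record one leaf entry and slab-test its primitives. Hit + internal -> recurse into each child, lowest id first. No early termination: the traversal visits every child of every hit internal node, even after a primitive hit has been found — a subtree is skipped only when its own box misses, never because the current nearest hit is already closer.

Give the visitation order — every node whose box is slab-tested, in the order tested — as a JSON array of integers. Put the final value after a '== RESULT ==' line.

Walk:
N0 x:[11/2,25] y:[5/2,43/2] z:[9/2,49/2] -> hit [11/2,43/2], descend [3, 5, 10, 16]
  N3 x:[41/2,25] y:[21/2,41/2] z:[15,49/2] -> hit [41/2,41/2], descend [1, 12, 13]
    N1 x:[43/2,47/2] y:[35/2,41/2] z:[15,17] -> miss, prune
    N12 x:[24,25] y:[21/2,12] z:[47/2,49/2] -> miss, prune
    N13 x:[41/2,21] y:[12,29/2] z:[43/2,47/2] -> miss, prune
  N5 x:[12,21] y:[17,43/2] z:[9/2,9] -> miss, prune
  N10 x:[11/2,37/2] y:[5/2,16] z:[13,41/2] -> hit [13,16], descend [2, 9, 15]
    N2 x:[16,37/2] y:[29/2,16] z:[39/2,41/2] -> miss, prune
    N9 x:[11/2,17/2] y:[15/2,21/2] z:[13,14] -> miss, prune
    N15 x:[27/2,31/2] y:[5/2,9/2] z:[15,16] -> miss, prune
  N16 x:[8,12] y:[9,39/2] z:[11/2,12] -> hit [9,12], descend [4, 6, 7]
    N4 x:[19/2,12] y:[9,11] z:[9,12] -> hit [19/2,11] leaf, test {P7@t=19/2}
    N6 x:[9,12] y:[37/2,39/2] z:[11/2,6] -> miss, prune
    N7 x:[8,17/2] y:[19/2,21/2] z:[7,17/2] -> miss, prune

order=[0, 3, 1, 12, 13, 5, 10, 2, 9, 15, 16, 4, 6, 7]  |boxes|=14  |leaves|=1  hit=P7

== RESULT ==
[0, 3, 1, 12, 13, 5, 10, 2, 9, 15, 16, 4, 6, 7]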